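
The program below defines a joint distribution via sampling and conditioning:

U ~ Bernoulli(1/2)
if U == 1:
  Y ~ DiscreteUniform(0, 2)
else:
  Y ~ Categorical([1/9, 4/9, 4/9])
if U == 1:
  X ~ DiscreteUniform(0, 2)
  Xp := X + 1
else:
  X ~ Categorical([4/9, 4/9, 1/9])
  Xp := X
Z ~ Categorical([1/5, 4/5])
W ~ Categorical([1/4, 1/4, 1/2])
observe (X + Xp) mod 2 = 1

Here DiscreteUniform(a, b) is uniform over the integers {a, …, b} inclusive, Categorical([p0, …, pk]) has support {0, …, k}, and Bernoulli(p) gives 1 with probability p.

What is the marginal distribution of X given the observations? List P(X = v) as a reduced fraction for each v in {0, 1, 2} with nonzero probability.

P(X=0) = 1/3, P(X=1) = 1/3, P(X=2) = 1/3

Enumerate traces; 54 have nonzero weight after conditioning:
  (U=1, Y=0, X=0, Z=0, W=0) weight 1/360
  (U=1, Y=0, X=0, Z=0, W=1) weight 1/360
  (U=1, Y=0, X=0, Z=0, W=2) weight 1/180
  (U=1, Y=0, X=0, Z=1, W=0) weight 1/90
  (U=1, Y=0, X=0, Z=1, W=1) weight 1/90
  (U=1, Y=0, X=0, Z=1, W=2) weight 1/45
  (U=1, Y=0, X=1, Z=0, W=0) weight 1/360
  (U=1, Y=0, X=1, Z=0, W=1) weight 1/360
  (U=1, Y=0, X=2, Z=0, W=0) weight 1/360
  … 45 more
Group by X:
  weight(X=0) = 1/6
  weight(X=1) = 1/6
  weight(X=2) = 1/6
Total weight = 1/6 + 1/6 + 1/6 = 1/2
P(X=0 | obs) = 1/6 / 1/2 = 1/3
P(X=1 | obs) = 1/6 / 1/2 = 1/3
P(X=2 | obs) = 1/6 / 1/2 = 1/3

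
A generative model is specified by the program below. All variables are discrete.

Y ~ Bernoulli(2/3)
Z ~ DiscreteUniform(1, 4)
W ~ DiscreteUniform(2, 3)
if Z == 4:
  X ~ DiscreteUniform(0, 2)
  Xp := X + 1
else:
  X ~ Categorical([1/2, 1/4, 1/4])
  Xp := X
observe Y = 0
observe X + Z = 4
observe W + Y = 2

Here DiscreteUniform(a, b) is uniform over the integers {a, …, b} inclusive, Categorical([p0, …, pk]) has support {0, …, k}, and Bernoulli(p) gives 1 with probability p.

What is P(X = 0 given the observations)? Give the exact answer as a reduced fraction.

Enumerate traces; 3 have nonzero weight after conditioning:
  (Y=0, Z=2, W=2, X=2) weight 1/96
  (Y=0, Z=3, W=2, X=1) weight 1/96
  (Y=0, Z=4, W=2, X=0) weight 1/72
Group by X:
  weight(X=0) = 1/72
  weight(X=1) = 1/96
  weight(X=2) = 1/96
Total weight = 1/72 + 1/96 + 1/96 = 5/144
P(X=0 | obs) = 1/72 / 5/144 = 2/5
P(X=1 | obs) = 1/96 / 5/144 = 3/10
P(X=2 | obs) = 1/96 / 5/144 = 3/10

P(X = 0 | obs) = 2/5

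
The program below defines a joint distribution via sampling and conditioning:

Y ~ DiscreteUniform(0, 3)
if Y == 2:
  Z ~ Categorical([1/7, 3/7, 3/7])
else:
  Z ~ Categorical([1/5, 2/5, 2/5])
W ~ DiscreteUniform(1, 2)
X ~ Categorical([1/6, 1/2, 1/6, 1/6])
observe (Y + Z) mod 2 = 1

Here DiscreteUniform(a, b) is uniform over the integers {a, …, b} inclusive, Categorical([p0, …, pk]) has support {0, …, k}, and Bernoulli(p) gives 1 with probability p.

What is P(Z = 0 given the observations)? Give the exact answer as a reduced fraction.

Enumerate traces; 48 have nonzero weight after conditioning:
  (Y=0, Z=1, W=1, X=0) weight 1/120
  (Y=0, Z=1, W=1, X=1) weight 1/40
  (Y=0, Z=1, W=1, X=2) weight 1/120
  (Y=0, Z=1, W=1, X=3) weight 1/120
  (Y=0, Z=1, W=2, X=0) weight 1/120
  (Y=0, Z=1, W=2, X=1) weight 1/40
  (Y=0, Z=1, W=2, X=2) weight 1/120
  (Y=0, Z=1, W=2, X=3) weight 1/120
  (Y=1, Z=0, W=1, X=0) weight 1/240
  (Y=1, Z=2, W=1, X=0) weight 1/120
  … 38 more
Group by Z:
  weight(Z=0) = 1/10
  weight(Z=1) = 29/140
  weight(Z=2) = 1/5
Total weight = 1/10 + 29/140 + 1/5 = 71/140
P(Z=0 | obs) = 1/10 / 71/140 = 14/71
P(Z=1 | obs) = 29/140 / 71/140 = 29/71
P(Z=2 | obs) = 1/5 / 71/140 = 28/71

P(Z = 0 | obs) = 14/71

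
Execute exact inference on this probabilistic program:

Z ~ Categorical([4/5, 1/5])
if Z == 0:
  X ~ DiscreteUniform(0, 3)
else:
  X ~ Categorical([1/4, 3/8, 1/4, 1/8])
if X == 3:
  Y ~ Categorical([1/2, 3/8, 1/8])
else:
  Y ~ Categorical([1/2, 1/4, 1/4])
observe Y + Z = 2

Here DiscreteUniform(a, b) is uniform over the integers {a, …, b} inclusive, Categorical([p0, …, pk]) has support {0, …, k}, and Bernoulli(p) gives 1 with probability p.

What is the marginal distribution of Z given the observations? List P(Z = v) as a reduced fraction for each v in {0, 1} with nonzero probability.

Enumerate traces; 8 have nonzero weight after conditioning:
  (Z=0, X=0, Y=2) weight 1/20
  (Z=0, X=1, Y=2) weight 1/20
  (Z=0, X=2, Y=2) weight 1/20
  (Z=0, X=3, Y=2) weight 1/40
  (Z=1, X=0, Y=1) weight 1/80
  (Z=1, X=1, Y=1) weight 3/160
  (Z=1, X=2, Y=1) weight 1/80
  (Z=1, X=3, Y=1) weight 3/320
Group by Z:
  weight(Z=0) = 7/40
  weight(Z=1) = 17/320
Total weight = 7/40 + 17/320 = 73/320
P(Z=0 | obs) = 7/40 / 73/320 = 56/73
P(Z=1 | obs) = 17/320 / 73/320 = 17/73

P(Z=0) = 56/73, P(Z=1) = 17/73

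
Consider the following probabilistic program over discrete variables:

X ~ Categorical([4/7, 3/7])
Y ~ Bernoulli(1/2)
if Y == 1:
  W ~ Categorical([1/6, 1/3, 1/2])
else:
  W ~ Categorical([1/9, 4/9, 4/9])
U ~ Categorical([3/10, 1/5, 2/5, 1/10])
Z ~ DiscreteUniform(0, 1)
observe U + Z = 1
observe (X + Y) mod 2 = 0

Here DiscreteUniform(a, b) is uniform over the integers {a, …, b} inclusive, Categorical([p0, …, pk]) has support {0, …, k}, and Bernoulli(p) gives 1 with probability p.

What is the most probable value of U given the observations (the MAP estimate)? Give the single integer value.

Enumerate traces; 12 have nonzero weight after conditioning:
  (X=0, Y=0, W=0, U=0, Z=1) weight 1/210
  (X=0, Y=0, W=0, U=1, Z=0) weight 1/315
  (X=0, Y=0, W=1, U=0, Z=1) weight 2/105
  (X=0, Y=0, W=1, U=1, Z=0) weight 4/315
  (X=0, Y=0, W=2, U=0, Z=1) weight 2/105
  (X=0, Y=0, W=2, U=1, Z=0) weight 4/315
  (X=1, Y=1, W=0, U=0, Z=1) weight 3/560
  (X=1, Y=1, W=0, U=1, Z=0) weight 1/280
  … 4 more
Group by U:
  weight(U=0) = 3/40
  weight(U=1) = 1/20
Total weight = 3/40 + 1/20 = 1/8
P(U=0 | obs) = 3/40 / 1/8 = 3/5
P(U=1 | obs) = 1/20 / 1/8 = 2/5
argmax = 0

argmax_v P(U = v | obs) = 0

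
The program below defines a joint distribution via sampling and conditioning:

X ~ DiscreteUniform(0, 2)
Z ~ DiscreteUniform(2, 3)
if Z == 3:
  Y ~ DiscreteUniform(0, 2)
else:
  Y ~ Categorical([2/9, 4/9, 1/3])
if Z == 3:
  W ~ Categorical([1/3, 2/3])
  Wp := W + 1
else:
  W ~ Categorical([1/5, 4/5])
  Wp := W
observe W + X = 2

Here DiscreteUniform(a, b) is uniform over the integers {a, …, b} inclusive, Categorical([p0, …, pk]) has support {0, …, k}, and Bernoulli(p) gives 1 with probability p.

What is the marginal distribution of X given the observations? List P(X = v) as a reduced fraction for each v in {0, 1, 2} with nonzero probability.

P(X=1) = 11/15, P(X=2) = 4/15

Enumerate traces; 12 have nonzero weight after conditioning:
  (X=1, Z=2, Y=0, W=1) weight 4/135
  (X=1, Z=2, Y=1, W=1) weight 8/135
  (X=1, Z=2, Y=2, W=1) weight 2/45
  (X=1, Z=3, Y=0, W=1) weight 1/27
  (X=1, Z=3, Y=1, W=1) weight 1/27
  (X=1, Z=3, Y=2, W=1) weight 1/27
  (X=2, Z=2, Y=0, W=0) weight 1/135
  (X=2, Z=2, Y=1, W=0) weight 2/135
  … 4 more
Group by X:
  weight(X=1) = 11/45
  weight(X=2) = 4/45
Total weight = 11/45 + 4/45 = 1/3
P(X=1 | obs) = 11/45 / 1/3 = 11/15
P(X=2 | obs) = 4/45 / 1/3 = 4/15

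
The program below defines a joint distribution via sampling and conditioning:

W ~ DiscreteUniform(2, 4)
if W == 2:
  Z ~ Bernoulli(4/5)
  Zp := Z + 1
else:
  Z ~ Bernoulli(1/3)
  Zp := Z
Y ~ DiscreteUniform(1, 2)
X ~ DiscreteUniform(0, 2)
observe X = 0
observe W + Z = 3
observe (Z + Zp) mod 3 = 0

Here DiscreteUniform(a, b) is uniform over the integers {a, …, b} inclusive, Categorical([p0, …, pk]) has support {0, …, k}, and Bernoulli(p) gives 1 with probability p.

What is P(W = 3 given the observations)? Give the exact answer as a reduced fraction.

P(W = 3 | obs) = 5/11

Enumerate traces; 4 have nonzero weight after conditioning:
  (W=2, Z=1, Y=1, X=0) weight 2/45
  (W=2, Z=1, Y=2, X=0) weight 2/45
  (W=3, Z=0, Y=1, X=0) weight 1/27
  (W=3, Z=0, Y=2, X=0) weight 1/27
Group by W:
  weight(W=2) = 4/45
  weight(W=3) = 2/27
Total weight = 4/45 + 2/27 = 22/135
P(W=2 | obs) = 4/45 / 22/135 = 6/11
P(W=3 | obs) = 2/27 / 22/135 = 5/11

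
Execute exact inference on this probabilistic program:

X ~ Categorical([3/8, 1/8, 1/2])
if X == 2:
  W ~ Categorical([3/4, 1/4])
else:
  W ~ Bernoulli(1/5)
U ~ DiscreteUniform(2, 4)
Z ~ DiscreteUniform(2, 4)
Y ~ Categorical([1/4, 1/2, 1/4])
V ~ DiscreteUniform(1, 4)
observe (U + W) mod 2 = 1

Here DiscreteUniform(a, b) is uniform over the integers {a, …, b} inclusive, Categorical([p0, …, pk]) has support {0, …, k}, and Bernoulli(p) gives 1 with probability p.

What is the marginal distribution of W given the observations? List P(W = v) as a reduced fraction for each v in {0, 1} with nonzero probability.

P(W=0) = 31/49, P(W=1) = 18/49

Enumerate traces; 324 have nonzero weight after conditioning:
  (X=0, W=0, U=3, Z=2, Y=0, V=1) weight 1/480
  (X=0, W=0, U=3, Z=2, Y=0, V=2) weight 1/480
  (X=0, W=0, U=3, Z=2, Y=0, V=3) weight 1/480
  (X=0, W=0, U=3, Z=2, Y=0, V=4) weight 1/480
  (X=0, W=0, U=3, Z=2, Y=1, V=1) weight 1/240
  (X=0, W=0, U=3, Z=2, Y=1, V=2) weight 1/240
  (X=0, W=0, U=3, Z=2, Y=1, V=3) weight 1/240
  (X=0, W=0, U=3, Z=2, Y=1, V=4) weight 1/240
  (X=0, W=1, U=2, Z=2, Y=0, V=1) weight 1/1920
  … 315 more
Group by W:
  weight(W=0) = 31/120
  weight(W=1) = 3/20
Total weight = 31/120 + 3/20 = 49/120
P(W=0 | obs) = 31/120 / 49/120 = 31/49
P(W=1 | obs) = 3/20 / 49/120 = 18/49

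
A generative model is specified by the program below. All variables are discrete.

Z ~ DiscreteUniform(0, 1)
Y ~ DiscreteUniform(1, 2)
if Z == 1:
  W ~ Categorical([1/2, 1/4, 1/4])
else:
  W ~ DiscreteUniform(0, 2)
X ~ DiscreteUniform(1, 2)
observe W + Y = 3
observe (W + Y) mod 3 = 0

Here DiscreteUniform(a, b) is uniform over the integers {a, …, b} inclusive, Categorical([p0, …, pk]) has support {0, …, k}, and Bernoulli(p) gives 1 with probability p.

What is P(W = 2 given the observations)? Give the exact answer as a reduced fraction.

Enumerate traces; 8 have nonzero weight after conditioning:
  (Z=0, Y=1, W=2, X=1) weight 1/24
  (Z=0, Y=1, W=2, X=2) weight 1/24
  (Z=0, Y=2, W=1, X=1) weight 1/24
  (Z=0, Y=2, W=1, X=2) weight 1/24
  (Z=1, Y=1, W=2, X=1) weight 1/32
  (Z=1, Y=1, W=2, X=2) weight 1/32
  (Z=1, Y=2, W=1, X=1) weight 1/32
  (Z=1, Y=2, W=1, X=2) weight 1/32
Group by W:
  weight(W=1) = 7/48
  weight(W=2) = 7/48
Total weight = 7/48 + 7/48 = 7/24
P(W=1 | obs) = 7/48 / 7/24 = 1/2
P(W=2 | obs) = 7/48 / 7/24 = 1/2

P(W = 2 | obs) = 1/2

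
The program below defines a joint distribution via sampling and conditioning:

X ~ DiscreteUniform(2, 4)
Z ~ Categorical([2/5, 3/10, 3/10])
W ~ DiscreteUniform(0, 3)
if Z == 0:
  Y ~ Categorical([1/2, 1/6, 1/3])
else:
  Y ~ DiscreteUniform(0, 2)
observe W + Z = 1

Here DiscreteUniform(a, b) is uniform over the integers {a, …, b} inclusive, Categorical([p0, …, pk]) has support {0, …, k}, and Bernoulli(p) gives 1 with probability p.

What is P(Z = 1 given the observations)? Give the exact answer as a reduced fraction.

P(Z = 1 | obs) = 3/7

Enumerate traces; 18 have nonzero weight after conditioning:
  (X=2, Z=0, W=1, Y=0) weight 1/60
  (X=2, Z=0, W=1, Y=1) weight 1/180
  (X=2, Z=0, W=1, Y=2) weight 1/90
  (X=2, Z=1, W=0, Y=0) weight 1/120
  (X=2, Z=1, W=0, Y=1) weight 1/120
  (X=2, Z=1, W=0, Y=2) weight 1/120
  (X=3, Z=0, W=1, Y=0) weight 1/60
  (X=3, Z=0, W=1, Y=1) weight 1/180
  … 10 more
Group by Z:
  weight(Z=0) = 1/10
  weight(Z=1) = 3/40
Total weight = 1/10 + 3/40 = 7/40
P(Z=0 | obs) = 1/10 / 7/40 = 4/7
P(Z=1 | obs) = 3/40 / 7/40 = 3/7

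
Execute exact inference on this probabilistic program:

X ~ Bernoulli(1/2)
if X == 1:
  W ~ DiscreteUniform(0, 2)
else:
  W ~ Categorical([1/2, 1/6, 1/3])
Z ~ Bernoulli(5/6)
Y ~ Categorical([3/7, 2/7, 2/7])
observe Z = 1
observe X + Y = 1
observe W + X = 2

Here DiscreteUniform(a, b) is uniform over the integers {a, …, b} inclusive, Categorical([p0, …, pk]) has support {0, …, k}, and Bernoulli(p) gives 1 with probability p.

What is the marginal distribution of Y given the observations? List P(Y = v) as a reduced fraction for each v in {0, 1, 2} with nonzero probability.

Enumerate traces; 2 have nonzero weight after conditioning:
  (X=0, W=2, Z=1, Y=1) weight 5/126
  (X=1, W=1, Z=1, Y=0) weight 5/84
Group by Y:
  weight(Y=0) = 5/84
  weight(Y=1) = 5/126
Total weight = 5/84 + 5/126 = 25/252
P(Y=0 | obs) = 5/84 / 25/252 = 3/5
P(Y=1 | obs) = 5/126 / 25/252 = 2/5

P(Y=0) = 3/5, P(Y=1) = 2/5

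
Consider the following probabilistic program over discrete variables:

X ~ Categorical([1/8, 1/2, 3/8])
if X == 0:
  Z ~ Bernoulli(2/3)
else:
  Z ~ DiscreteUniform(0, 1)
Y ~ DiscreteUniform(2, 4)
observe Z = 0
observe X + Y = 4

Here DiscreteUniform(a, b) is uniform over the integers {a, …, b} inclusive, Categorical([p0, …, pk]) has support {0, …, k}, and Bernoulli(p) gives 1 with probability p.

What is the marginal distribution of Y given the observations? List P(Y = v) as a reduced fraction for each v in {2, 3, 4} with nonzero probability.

P(Y=2) = 9/23, P(Y=3) = 12/23, P(Y=4) = 2/23

Enumerate traces; 3 have nonzero weight after conditioning:
  (X=0, Z=0, Y=4) weight 1/72
  (X=1, Z=0, Y=3) weight 1/12
  (X=2, Z=0, Y=2) weight 1/16
Group by Y:
  weight(Y=2) = 1/16
  weight(Y=3) = 1/12
  weight(Y=4) = 1/72
Total weight = 1/16 + 1/12 + 1/72 = 23/144
P(Y=2 | obs) = 1/16 / 23/144 = 9/23
P(Y=3 | obs) = 1/12 / 23/144 = 12/23
P(Y=4 | obs) = 1/72 / 23/144 = 2/23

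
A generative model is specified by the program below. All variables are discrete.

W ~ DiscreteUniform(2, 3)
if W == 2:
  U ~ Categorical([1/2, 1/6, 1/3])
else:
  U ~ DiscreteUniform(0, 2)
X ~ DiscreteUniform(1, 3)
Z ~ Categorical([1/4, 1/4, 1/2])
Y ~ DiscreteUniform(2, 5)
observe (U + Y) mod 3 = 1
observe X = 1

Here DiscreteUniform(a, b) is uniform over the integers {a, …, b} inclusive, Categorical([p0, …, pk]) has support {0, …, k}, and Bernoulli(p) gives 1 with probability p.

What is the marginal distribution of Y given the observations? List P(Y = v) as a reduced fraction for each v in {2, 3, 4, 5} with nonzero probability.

P(Y=2) = 1/4, P(Y=3) = 3/16, P(Y=4) = 5/16, P(Y=5) = 1/4

Enumerate traces; 24 have nonzero weight after conditioning:
  (W=2, U=0, X=1, Z=0, Y=4) weight 1/192
  (W=2, U=0, X=1, Z=1, Y=4) weight 1/192
  (W=2, U=0, X=1, Z=2, Y=4) weight 1/96
  (W=2, U=1, X=1, Z=0, Y=3) weight 1/576
  (W=2, U=1, X=1, Z=1, Y=3) weight 1/576
  (W=2, U=1, X=1, Z=2, Y=3) weight 1/288
  (W=2, U=2, X=1, Z=0, Y=2) weight 1/288
  (W=2, U=2, X=1, Z=0, Y=5) weight 1/288
  … 16 more
Group by Y:
  weight(Y=2) = 1/36
  weight(Y=3) = 1/48
  weight(Y=4) = 5/144
  weight(Y=5) = 1/36
Total weight = 1/36 + 1/48 + 5/144 + 1/36 = 1/9
P(Y=2 | obs) = 1/36 / 1/9 = 1/4
P(Y=3 | obs) = 1/48 / 1/9 = 3/16
P(Y=4 | obs) = 5/144 / 1/9 = 5/16
P(Y=5 | obs) = 1/36 / 1/9 = 1/4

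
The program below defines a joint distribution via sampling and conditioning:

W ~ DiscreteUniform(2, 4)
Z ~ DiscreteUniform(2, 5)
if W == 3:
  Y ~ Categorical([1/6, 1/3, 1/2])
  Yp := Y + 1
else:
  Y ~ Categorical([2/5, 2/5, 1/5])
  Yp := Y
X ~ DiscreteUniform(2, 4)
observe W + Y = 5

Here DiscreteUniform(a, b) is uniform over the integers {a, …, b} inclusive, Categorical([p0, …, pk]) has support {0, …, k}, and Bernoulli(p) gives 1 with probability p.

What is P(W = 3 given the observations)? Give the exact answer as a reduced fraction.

P(W = 3 | obs) = 5/9

Enumerate traces; 24 have nonzero weight after conditioning:
  (W=3, Z=2, Y=2, X=2) weight 1/72
  (W=3, Z=2, Y=2, X=3) weight 1/72
  (W=3, Z=2, Y=2, X=4) weight 1/72
  (W=3, Z=3, Y=2, X=2) weight 1/72
  (W=3, Z=3, Y=2, X=3) weight 1/72
  (W=3, Z=3, Y=2, X=4) weight 1/72
  (W=3, Z=4, Y=2, X=2) weight 1/72
  (W=3, Z=4, Y=2, X=3) weight 1/72
  (W=4, Z=2, Y=1, X=2) weight 1/90
  … 15 more
Group by W:
  weight(W=3) = 1/6
  weight(W=4) = 2/15
Total weight = 1/6 + 2/15 = 3/10
P(W=3 | obs) = 1/6 / 3/10 = 5/9
P(W=4 | obs) = 2/15 / 3/10 = 4/9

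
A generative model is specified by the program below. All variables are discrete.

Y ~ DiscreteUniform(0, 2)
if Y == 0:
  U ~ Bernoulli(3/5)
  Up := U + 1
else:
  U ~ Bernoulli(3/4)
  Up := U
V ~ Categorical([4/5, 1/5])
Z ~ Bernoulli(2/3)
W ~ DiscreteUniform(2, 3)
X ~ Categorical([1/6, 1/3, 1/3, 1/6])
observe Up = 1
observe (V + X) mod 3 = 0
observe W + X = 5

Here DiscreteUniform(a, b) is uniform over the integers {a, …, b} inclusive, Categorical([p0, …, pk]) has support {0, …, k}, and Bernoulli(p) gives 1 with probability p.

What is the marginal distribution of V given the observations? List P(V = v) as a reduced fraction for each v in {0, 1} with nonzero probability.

Enumerate traces; 12 have nonzero weight after conditioning:
  (Y=0, U=0, V=0, Z=0, W=2, X=3) weight 2/675
  (Y=0, U=0, V=0, Z=1, W=2, X=3) weight 4/675
  (Y=0, U=0, V=1, Z=0, W=3, X=2) weight 1/675
  (Y=0, U=0, V=1, Z=1, W=3, X=2) weight 2/675
  (Y=1, U=1, V=0, Z=0, W=2, X=3) weight 1/180
  (Y=1, U=1, V=0, Z=1, W=2, X=3) weight 1/90
  (Y=1, U=1, V=1, Z=0, W=3, X=2) weight 1/360
  (Y=1, U=1, V=1, Z=1, W=3, X=2) weight 1/180
  … 4 more
Group by V:
  weight(V=0) = 19/450
  weight(V=1) = 19/900
Total weight = 19/450 + 19/900 = 19/300
P(V=0 | obs) = 19/450 / 19/300 = 2/3
P(V=1 | obs) = 19/900 / 19/300 = 1/3

P(V=0) = 2/3, P(V=1) = 1/3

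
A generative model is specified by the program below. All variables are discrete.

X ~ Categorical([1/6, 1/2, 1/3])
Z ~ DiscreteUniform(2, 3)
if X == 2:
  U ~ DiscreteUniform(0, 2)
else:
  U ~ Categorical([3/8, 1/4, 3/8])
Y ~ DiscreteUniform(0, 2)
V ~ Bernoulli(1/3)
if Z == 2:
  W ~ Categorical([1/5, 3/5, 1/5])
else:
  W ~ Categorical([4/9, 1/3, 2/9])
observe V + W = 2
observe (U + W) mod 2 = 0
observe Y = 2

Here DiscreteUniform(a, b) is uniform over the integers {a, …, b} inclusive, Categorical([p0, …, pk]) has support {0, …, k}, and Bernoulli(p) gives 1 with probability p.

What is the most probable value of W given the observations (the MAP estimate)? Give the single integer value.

argmax_v P(W = v | obs) = 2

Enumerate traces; 18 have nonzero weight after conditioning:
  (X=0, Z=2, U=0, Y=2, V=0, W=2) weight 1/720
  (X=0, Z=2, U=1, Y=2, V=1, W=1) weight 1/720
  (X=0, Z=2, U=2, Y=2, V=0, W=2) weight 1/720
  (X=0, Z=3, U=0, Y=2, V=0, W=2) weight 1/648
  (X=0, Z=3, U=1, Y=2, V=1, W=1) weight 1/1296
  (X=0, Z=3, U=2, Y=2, V=0, W=2) weight 1/648
  (X=1, Z=2, U=0, Y=2, V=0, W=2) weight 1/240
  (X=1, Z=2, U=1, Y=2, V=1, W=1) weight 1/240
  … 10 more
Group by W:
  weight(W=1) = 7/486
  weight(W=2) = 247/7290
Total weight = 7/486 + 247/7290 = 176/3645
P(W=1 | obs) = 7/486 / 176/3645 = 105/352
P(W=2 | obs) = 247/7290 / 176/3645 = 247/352
argmax = 2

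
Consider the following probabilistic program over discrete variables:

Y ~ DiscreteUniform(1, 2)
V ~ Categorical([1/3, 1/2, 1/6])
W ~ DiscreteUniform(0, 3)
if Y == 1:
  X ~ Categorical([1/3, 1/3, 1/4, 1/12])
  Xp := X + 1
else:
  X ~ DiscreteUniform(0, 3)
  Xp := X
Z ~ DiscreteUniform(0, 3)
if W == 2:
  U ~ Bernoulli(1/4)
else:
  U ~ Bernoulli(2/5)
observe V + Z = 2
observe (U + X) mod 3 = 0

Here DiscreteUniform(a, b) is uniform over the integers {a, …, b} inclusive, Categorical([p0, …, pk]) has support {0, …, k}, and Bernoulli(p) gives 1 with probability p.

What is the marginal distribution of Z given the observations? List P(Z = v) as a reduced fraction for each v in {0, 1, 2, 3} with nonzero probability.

P(Z=0) = 1/6, P(Z=1) = 1/2, P(Z=2) = 1/3

Enumerate traces; 72 have nonzero weight after conditioning:
  (Y=1, V=0, W=0, X=0, Z=2, U=0) weight 1/480
  (Y=1, V=0, W=0, X=2, Z=2, U=1) weight 1/960
  (Y=1, V=0, W=0, X=3, Z=2, U=0) weight 1/1920
  (Y=1, V=0, W=1, X=0, Z=2, U=0) weight 1/480
  (Y=1, V=0, W=1, X=2, Z=2, U=1) weight 1/960
  (Y=1, V=0, W=1, X=3, Z=2, U=0) weight 1/1920
  (Y=1, V=0, W=2, X=0, Z=2, U=0) weight 1/384
  (Y=1, V=0, W=2, X=2, Z=2, U=1) weight 1/1536
  (Y=1, V=1, W=0, X=0, Z=1, U=0) weight 1/320
  (Y=1, V=2, W=0, X=0, Z=0, U=0) weight 1/960
  … 62 more
Group by Z:
  weight(Z=0) = 49/3072
  weight(Z=1) = 49/1024
  weight(Z=2) = 49/1536
Total weight = 49/3072 + 49/1024 + 49/1536 = 49/512
P(Z=0 | obs) = 49/3072 / 49/512 = 1/6
P(Z=1 | obs) = 49/1024 / 49/512 = 1/2
P(Z=2 | obs) = 49/1536 / 49/512 = 1/3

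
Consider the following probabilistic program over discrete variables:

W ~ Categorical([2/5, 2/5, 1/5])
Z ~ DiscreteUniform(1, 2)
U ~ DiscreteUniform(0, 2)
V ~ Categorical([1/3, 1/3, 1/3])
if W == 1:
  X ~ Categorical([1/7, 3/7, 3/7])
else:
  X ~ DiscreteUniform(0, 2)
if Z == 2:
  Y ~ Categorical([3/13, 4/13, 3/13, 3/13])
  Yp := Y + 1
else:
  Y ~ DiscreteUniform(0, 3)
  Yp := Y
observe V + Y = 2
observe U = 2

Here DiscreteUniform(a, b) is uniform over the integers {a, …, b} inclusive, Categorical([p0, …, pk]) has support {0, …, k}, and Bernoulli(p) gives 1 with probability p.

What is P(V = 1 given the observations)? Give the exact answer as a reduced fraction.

Enumerate traces; 54 have nonzero weight after conditioning:
  (W=0, Z=1, U=2, V=0, X=0, Y=2) weight 1/540
  (W=0, Z=1, U=2, V=0, X=1, Y=2) weight 1/540
  (W=0, Z=1, U=2, V=0, X=2, Y=2) weight 1/540
  (W=0, Z=1, U=2, V=1, X=0, Y=1) weight 1/540
  (W=0, Z=1, U=2, V=1, X=1, Y=1) weight 1/540
  (W=0, Z=1, U=2, V=1, X=2, Y=1) weight 1/540
  (W=0, Z=1, U=2, V=2, X=0, Y=0) weight 1/540
  (W=0, Z=1, U=2, V=2, X=1, Y=0) weight 1/540
  … 46 more
Group by V:
  weight(V=0) = 25/936
  weight(V=1) = 29/936
  weight(V=2) = 25/936
Total weight = 25/936 + 29/936 + 25/936 = 79/936
P(V=0 | obs) = 25/936 / 79/936 = 25/79
P(V=1 | obs) = 29/936 / 79/936 = 29/79
P(V=2 | obs) = 25/936 / 79/936 = 25/79

P(V = 1 | obs) = 29/79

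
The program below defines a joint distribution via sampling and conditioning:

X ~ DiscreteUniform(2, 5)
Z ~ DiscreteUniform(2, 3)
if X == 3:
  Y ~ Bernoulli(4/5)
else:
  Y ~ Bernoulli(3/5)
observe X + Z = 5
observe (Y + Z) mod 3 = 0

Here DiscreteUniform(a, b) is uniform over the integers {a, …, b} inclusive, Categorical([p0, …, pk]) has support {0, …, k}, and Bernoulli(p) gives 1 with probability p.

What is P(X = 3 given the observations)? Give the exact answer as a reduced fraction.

P(X = 3 | obs) = 2/3

Enumerate traces; 2 have nonzero weight after conditioning:
  (X=2, Z=3, Y=0) weight 1/20
  (X=3, Z=2, Y=1) weight 1/10
Group by X:
  weight(X=2) = 1/20
  weight(X=3) = 1/10
Total weight = 1/20 + 1/10 = 3/20
P(X=2 | obs) = 1/20 / 3/20 = 1/3
P(X=3 | obs) = 1/10 / 3/20 = 2/3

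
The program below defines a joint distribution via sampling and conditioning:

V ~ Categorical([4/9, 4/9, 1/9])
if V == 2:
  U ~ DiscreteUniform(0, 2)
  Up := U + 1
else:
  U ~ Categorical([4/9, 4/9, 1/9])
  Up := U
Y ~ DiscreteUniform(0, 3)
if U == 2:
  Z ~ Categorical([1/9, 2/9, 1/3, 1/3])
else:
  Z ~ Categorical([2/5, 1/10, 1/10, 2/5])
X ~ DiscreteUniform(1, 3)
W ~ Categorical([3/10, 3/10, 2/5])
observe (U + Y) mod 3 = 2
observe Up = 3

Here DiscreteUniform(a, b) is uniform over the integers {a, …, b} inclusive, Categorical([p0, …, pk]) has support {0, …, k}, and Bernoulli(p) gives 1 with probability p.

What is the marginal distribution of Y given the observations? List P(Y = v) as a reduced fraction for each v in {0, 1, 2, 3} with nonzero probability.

P(Y=0) = 1/2, P(Y=3) = 1/2

Enumerate traces; 72 have nonzero weight after conditioning:
  (V=2, U=2, Y=0, Z=0, X=1, W=0) weight 1/9720
  (V=2, U=2, Y=0, Z=0, X=1, W=1) weight 1/9720
  (V=2, U=2, Y=0, Z=0, X=1, W=2) weight 1/7290
  (V=2, U=2, Y=0, Z=0, X=2, W=0) weight 1/9720
  (V=2, U=2, Y=0, Z=0, X=2, W=1) weight 1/9720
  (V=2, U=2, Y=0, Z=0, X=2, W=2) weight 1/7290
  (V=2, U=2, Y=0, Z=0, X=3, W=0) weight 1/9720
  (V=2, U=2, Y=0, Z=0, X=3, W=1) weight 1/9720
  (V=2, U=2, Y=3, Z=0, X=1, W=0) weight 1/9720
  … 63 more
Group by Y:
  weight(Y=0) = 1/108
  weight(Y=3) = 1/108
Total weight = 1/108 + 1/108 = 1/54
P(Y=0 | obs) = 1/108 / 1/54 = 1/2
P(Y=3 | obs) = 1/108 / 1/54 = 1/2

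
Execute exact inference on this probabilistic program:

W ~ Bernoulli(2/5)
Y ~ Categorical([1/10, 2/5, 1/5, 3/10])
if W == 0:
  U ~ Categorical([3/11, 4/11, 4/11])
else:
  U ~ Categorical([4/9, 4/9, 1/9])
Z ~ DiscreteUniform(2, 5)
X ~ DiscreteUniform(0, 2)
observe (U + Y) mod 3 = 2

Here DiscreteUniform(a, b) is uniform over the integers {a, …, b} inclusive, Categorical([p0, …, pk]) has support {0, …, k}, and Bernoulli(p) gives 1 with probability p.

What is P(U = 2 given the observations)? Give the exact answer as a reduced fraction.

P(U = 2 | obs) = 260/821

Enumerate traces; 96 have nonzero weight after conditioning:
  (W=0, Y=0, U=2, Z=2, X=0) weight 1/550
  (W=0, Y=0, U=2, Z=2, X=1) weight 1/550
  (W=0, Y=0, U=2, Z=2, X=2) weight 1/550
  (W=0, Y=0, U=2, Z=3, X=0) weight 1/550
  (W=0, Y=0, U=2, Z=3, X=1) weight 1/550
  (W=0, Y=0, U=2, Z=3, X=2) weight 1/550
  (W=0, Y=0, U=2, Z=4, X=0) weight 1/550
  (W=0, Y=0, U=2, Z=4, X=1) weight 1/550
  (W=0, Y=1, U=1, Z=2, X=0) weight 2/275
  (W=0, Y=2, U=0, Z=2, X=0) weight 3/1100
  … 86 more
Group by U:
  weight(U=0) = 169/2475
  weight(U=1) = 392/2475
  weight(U=2) = 52/495
Total weight = 169/2475 + 392/2475 + 52/495 = 821/2475
P(U=0 | obs) = 169/2475 / 821/2475 = 169/821
P(U=1 | obs) = 392/2475 / 821/2475 = 392/821
P(U=2 | obs) = 52/495 / 821/2475 = 260/821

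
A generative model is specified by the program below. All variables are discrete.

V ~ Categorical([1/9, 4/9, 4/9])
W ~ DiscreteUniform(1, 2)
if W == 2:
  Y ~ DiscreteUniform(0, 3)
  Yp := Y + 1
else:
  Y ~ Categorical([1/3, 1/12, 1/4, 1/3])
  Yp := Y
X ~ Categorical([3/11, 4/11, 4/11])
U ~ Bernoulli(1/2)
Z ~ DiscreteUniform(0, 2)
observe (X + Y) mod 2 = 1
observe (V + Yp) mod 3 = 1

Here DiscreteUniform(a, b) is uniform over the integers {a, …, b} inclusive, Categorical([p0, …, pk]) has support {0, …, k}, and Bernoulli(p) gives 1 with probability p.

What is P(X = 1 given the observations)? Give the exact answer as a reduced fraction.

Enumerate traces; 72 have nonzero weight after conditioning:
  (V=0, W=1, Y=1, X=0, U=0, Z=0) weight 1/4752
  (V=0, W=1, Y=1, X=0, U=0, Z=1) weight 1/4752
  (V=0, W=1, Y=1, X=0, U=0, Z=2) weight 1/4752
  (V=0, W=1, Y=1, X=0, U=1, Z=0) weight 1/4752
  (V=0, W=1, Y=1, X=0, U=1, Z=1) weight 1/4752
  (V=0, W=1, Y=1, X=0, U=1, Z=2) weight 1/4752
  (V=0, W=1, Y=1, X=2, U=0, Z=0) weight 1/3564
  (V=0, W=1, Y=1, X=2, U=0, Z=1) weight 1/3564
  (V=0, W=2, Y=0, X=1, U=0, Z=0) weight 1/1188
  … 63 more
Group by X:
  weight(X=0) = 4/99
  weight(X=1) = 43/594
  weight(X=2) = 16/297
Total weight = 4/99 + 43/594 + 16/297 = 1/6
P(X=0 | obs) = 4/99 / 1/6 = 8/33
P(X=1 | obs) = 43/594 / 1/6 = 43/99
P(X=2 | obs) = 16/297 / 1/6 = 32/99

P(X = 1 | obs) = 43/99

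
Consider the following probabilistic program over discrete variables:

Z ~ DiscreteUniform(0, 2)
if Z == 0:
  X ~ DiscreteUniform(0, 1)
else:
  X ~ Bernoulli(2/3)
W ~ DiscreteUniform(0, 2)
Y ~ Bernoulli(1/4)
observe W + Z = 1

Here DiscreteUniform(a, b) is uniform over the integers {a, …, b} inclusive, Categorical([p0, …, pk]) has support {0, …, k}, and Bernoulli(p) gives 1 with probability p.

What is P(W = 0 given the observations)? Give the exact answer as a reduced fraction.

P(W = 0 | obs) = 1/2

Enumerate traces; 8 have nonzero weight after conditioning:
  (Z=0, X=0, W=1, Y=0) weight 1/24
  (Z=0, X=0, W=1, Y=1) weight 1/72
  (Z=0, X=1, W=1, Y=0) weight 1/24
  (Z=0, X=1, W=1, Y=1) weight 1/72
  (Z=1, X=0, W=0, Y=0) weight 1/36
  (Z=1, X=0, W=0, Y=1) weight 1/108
  (Z=1, X=1, W=0, Y=0) weight 1/18
  (Z=1, X=1, W=0, Y=1) weight 1/54
Group by W:
  weight(W=0) = 1/9
  weight(W=1) = 1/9
Total weight = 1/9 + 1/9 = 2/9
P(W=0 | obs) = 1/9 / 2/9 = 1/2
P(W=1 | obs) = 1/9 / 2/9 = 1/2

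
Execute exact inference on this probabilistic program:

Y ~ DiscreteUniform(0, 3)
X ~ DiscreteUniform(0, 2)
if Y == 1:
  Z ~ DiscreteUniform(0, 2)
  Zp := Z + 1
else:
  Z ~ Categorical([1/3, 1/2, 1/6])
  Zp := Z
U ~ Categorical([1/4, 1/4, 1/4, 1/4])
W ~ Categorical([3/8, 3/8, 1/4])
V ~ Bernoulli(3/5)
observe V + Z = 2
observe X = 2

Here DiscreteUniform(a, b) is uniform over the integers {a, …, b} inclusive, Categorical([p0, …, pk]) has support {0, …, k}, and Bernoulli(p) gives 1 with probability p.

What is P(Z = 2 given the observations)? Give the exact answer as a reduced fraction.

Enumerate traces; 96 have nonzero weight after conditioning:
  (Y=0, X=2, Z=1, U=0, W=0, V=1) weight 3/1280
  (Y=0, X=2, Z=1, U=0, W=1, V=1) weight 3/1280
  (Y=0, X=2, Z=1, U=0, W=2, V=1) weight 1/640
  (Y=0, X=2, Z=1, U=1, W=0, V=1) weight 3/1280
  (Y=0, X=2, Z=1, U=1, W=1, V=1) weight 3/1280
  (Y=0, X=2, Z=1, U=1, W=2, V=1) weight 1/640
  (Y=0, X=2, Z=1, U=2, W=0, V=1) weight 3/1280
  (Y=0, X=2, Z=1, U=2, W=1, V=1) weight 3/1280
  (Y=0, X=2, Z=2, U=0, W=0, V=0) weight 1/1920
  … 87 more
Group by Z:
  weight(Z=1) = 11/120
  weight(Z=2) = 1/36
Total weight = 11/120 + 1/36 = 43/360
P(Z=1 | obs) = 11/120 / 43/360 = 33/43
P(Z=2 | obs) = 1/36 / 43/360 = 10/43

P(Z = 2 | obs) = 10/43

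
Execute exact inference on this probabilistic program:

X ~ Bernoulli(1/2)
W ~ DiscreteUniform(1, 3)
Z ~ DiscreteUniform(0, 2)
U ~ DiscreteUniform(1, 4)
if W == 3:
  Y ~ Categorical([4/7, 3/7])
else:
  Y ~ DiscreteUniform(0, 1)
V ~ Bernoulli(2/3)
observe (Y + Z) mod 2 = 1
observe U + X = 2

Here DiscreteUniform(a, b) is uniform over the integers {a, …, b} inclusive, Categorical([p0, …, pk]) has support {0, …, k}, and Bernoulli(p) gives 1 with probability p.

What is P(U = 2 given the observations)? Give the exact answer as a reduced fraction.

P(U = 2 | obs) = 1/2

Enumerate traces; 36 have nonzero weight after conditioning:
  (X=0, W=1, Z=0, U=2, Y=1, V=0) weight 1/432
  (X=0, W=1, Z=0, U=2, Y=1, V=1) weight 1/216
  (X=0, W=1, Z=1, U=2, Y=0, V=0) weight 1/432
  (X=0, W=1, Z=1, U=2, Y=0, V=1) weight 1/216
  (X=0, W=1, Z=2, U=2, Y=1, V=0) weight 1/432
  (X=0, W=1, Z=2, U=2, Y=1, V=1) weight 1/216
  (X=0, W=2, Z=0, U=2, Y=1, V=0) weight 1/432
  (X=0, W=2, Z=0, U=2, Y=1, V=1) weight 1/216
  (X=1, W=1, Z=0, U=1, Y=1, V=0) weight 1/432
  … 27 more
Group by U:
  weight(U=1) = 31/504
  weight(U=2) = 31/504
Total weight = 31/504 + 31/504 = 31/252
P(U=1 | obs) = 31/504 / 31/252 = 1/2
P(U=2 | obs) = 31/504 / 31/252 = 1/2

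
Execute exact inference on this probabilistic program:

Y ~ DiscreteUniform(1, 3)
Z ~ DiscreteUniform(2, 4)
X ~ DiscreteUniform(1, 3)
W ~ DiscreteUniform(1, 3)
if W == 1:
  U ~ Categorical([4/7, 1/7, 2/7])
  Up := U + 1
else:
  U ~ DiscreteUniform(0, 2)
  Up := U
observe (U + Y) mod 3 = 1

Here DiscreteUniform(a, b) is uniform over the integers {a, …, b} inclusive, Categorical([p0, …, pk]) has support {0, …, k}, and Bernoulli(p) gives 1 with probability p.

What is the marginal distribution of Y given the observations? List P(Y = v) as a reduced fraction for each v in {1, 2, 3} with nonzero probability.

Enumerate traces; 81 have nonzero weight after conditioning:
  (Y=1, Z=2, X=1, W=1, U=0) weight 4/567
  (Y=1, Z=2, X=1, W=2, U=0) weight 1/243
  (Y=1, Z=2, X=1, W=3, U=0) weight 1/243
  (Y=1, Z=2, X=2, W=1, U=0) weight 4/567
  (Y=1, Z=2, X=2, W=2, U=0) weight 1/243
  (Y=1, Z=2, X=2, W=3, U=0) weight 1/243
  (Y=1, Z=2, X=3, W=1, U=0) weight 4/567
  (Y=1, Z=2, X=3, W=2, U=0) weight 1/243
  (Y=2, Z=2, X=1, W=1, U=2) weight 2/567
  (Y=3, Z=2, X=1, W=1, U=1) weight 1/567
  … 71 more
Group by Y:
  weight(Y=1) = 26/189
  weight(Y=2) = 20/189
  weight(Y=3) = 17/189
Total weight = 26/189 + 20/189 + 17/189 = 1/3
P(Y=1 | obs) = 26/189 / 1/3 = 26/63
P(Y=2 | obs) = 20/189 / 1/3 = 20/63
P(Y=3 | obs) = 17/189 / 1/3 = 17/63

P(Y=1) = 26/63, P(Y=2) = 20/63, P(Y=3) = 17/63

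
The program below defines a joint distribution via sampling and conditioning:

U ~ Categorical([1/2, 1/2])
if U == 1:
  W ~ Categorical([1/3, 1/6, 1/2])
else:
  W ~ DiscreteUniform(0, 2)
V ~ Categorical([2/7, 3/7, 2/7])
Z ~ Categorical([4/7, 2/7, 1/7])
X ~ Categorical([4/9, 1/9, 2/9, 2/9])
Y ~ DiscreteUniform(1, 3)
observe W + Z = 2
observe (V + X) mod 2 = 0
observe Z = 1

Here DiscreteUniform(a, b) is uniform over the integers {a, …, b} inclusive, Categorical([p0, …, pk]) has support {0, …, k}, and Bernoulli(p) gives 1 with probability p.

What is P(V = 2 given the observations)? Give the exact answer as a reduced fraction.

Enumerate traces; 36 have nonzero weight after conditioning:
  (U=0, W=1, V=0, Z=1, X=0, Y=1) weight 8/3969
  (U=0, W=1, V=0, Z=1, X=0, Y=2) weight 8/3969
  (U=0, W=1, V=0, Z=1, X=0, Y=3) weight 8/3969
  (U=0, W=1, V=0, Z=1, X=2, Y=1) weight 4/3969
  (U=0, W=1, V=0, Z=1, X=2, Y=2) weight 4/3969
  (U=0, W=1, V=0, Z=1, X=2, Y=3) weight 4/3969
  (U=0, W=1, V=1, Z=1, X=1, Y=1) weight 1/1323
  (U=0, W=1, V=1, Z=1, X=1, Y=2) weight 1/1323
  (U=0, W=1, V=2, Z=1, X=0, Y=1) weight 8/3969
  … 27 more
Group by V:
  weight(V=0) = 2/147
  weight(V=1) = 1/98
  weight(V=2) = 2/147
Total weight = 2/147 + 1/98 + 2/147 = 11/294
P(V=0 | obs) = 2/147 / 11/294 = 4/11
P(V=1 | obs) = 1/98 / 11/294 = 3/11
P(V=2 | obs) = 2/147 / 11/294 = 4/11

P(V = 2 | obs) = 4/11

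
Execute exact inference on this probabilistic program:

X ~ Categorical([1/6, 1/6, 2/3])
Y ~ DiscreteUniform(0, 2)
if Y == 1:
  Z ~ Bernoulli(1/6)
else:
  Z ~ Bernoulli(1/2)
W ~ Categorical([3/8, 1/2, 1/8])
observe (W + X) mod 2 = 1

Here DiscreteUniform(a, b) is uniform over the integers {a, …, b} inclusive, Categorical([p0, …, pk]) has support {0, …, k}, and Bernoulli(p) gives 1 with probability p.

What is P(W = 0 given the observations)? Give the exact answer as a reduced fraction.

P(W = 0 | obs) = 1/8

Enumerate traces; 24 have nonzero weight after conditioning:
  (X=0, Y=0, Z=0, W=1) weight 1/72
  (X=0, Y=0, Z=1, W=1) weight 1/72
  (X=0, Y=1, Z=0, W=1) weight 5/216
  (X=0, Y=1, Z=1, W=1) weight 1/216
  (X=0, Y=2, Z=0, W=1) weight 1/72
  (X=0, Y=2, Z=1, W=1) weight 1/72
  (X=1, Y=0, Z=0, W=0) weight 1/96
  (X=1, Y=0, Z=0, W=2) weight 1/288
  … 16 more
Group by W:
  weight(W=0) = 1/16
  weight(W=1) = 5/12
  weight(W=2) = 1/48
Total weight = 1/16 + 5/12 + 1/48 = 1/2
P(W=0 | obs) = 1/16 / 1/2 = 1/8
P(W=1 | obs) = 5/12 / 1/2 = 5/6
P(W=2 | obs) = 1/48 / 1/2 = 1/24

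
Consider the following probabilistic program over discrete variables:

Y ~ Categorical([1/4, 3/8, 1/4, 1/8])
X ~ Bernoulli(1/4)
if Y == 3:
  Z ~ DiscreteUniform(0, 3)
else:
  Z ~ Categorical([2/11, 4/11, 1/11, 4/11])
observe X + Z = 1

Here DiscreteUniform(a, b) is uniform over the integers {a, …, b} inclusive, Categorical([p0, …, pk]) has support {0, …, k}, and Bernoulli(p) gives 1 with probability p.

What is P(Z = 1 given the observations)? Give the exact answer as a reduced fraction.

Enumerate traces; 8 have nonzero weight after conditioning:
  (Y=0, X=0, Z=1) weight 3/44
  (Y=0, X=1, Z=0) weight 1/88
  (Y=1, X=0, Z=1) weight 9/88
  (Y=1, X=1, Z=0) weight 3/176
  (Y=2, X=0, Z=1) weight 3/44
  (Y=2, X=1, Z=0) weight 1/88
  (Y=3, X=0, Z=1) weight 3/128
  (Y=3, X=1, Z=0) weight 1/128
Group by Z:
  weight(Z=0) = 67/1408
  weight(Z=1) = 369/1408
Total weight = 67/1408 + 369/1408 = 109/352
P(Z=0 | obs) = 67/1408 / 109/352 = 67/436
P(Z=1 | obs) = 369/1408 / 109/352 = 369/436

P(Z = 1 | obs) = 369/436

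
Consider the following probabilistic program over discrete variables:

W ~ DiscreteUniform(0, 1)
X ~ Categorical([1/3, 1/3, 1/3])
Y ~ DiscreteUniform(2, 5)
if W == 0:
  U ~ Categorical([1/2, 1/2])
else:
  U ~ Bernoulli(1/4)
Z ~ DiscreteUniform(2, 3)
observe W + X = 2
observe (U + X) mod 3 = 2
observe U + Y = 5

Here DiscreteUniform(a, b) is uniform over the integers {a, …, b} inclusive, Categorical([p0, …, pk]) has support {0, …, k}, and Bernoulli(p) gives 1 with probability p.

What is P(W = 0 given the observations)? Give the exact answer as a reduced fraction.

P(W = 0 | obs) = 2/3

Enumerate traces; 4 have nonzero weight after conditioning:
  (W=0, X=2, Y=5, U=0, Z=2) weight 1/96
  (W=0, X=2, Y=5, U=0, Z=3) weight 1/96
  (W=1, X=1, Y=4, U=1, Z=2) weight 1/192
  (W=1, X=1, Y=4, U=1, Z=3) weight 1/192
Group by W:
  weight(W=0) = 1/48
  weight(W=1) = 1/96
Total weight = 1/48 + 1/96 = 1/32
P(W=0 | obs) = 1/48 / 1/32 = 2/3
P(W=1 | obs) = 1/96 / 1/32 = 1/3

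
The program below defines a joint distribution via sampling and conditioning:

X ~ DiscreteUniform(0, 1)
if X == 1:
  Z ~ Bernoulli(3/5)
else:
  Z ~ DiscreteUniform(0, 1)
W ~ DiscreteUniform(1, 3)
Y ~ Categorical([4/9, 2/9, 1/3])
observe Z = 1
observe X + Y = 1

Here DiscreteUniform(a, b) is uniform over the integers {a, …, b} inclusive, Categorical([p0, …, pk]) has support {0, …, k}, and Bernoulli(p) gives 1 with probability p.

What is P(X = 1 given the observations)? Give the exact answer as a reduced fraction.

Enumerate traces; 6 have nonzero weight after conditioning:
  (X=0, Z=1, W=1, Y=1) weight 1/54
  (X=0, Z=1, W=2, Y=1) weight 1/54
  (X=0, Z=1, W=3, Y=1) weight 1/54
  (X=1, Z=1, W=1, Y=0) weight 2/45
  (X=1, Z=1, W=2, Y=0) weight 2/45
  (X=1, Z=1, W=3, Y=0) weight 2/45
Group by X:
  weight(X=0) = 1/18
  weight(X=1) = 2/15
Total weight = 1/18 + 2/15 = 17/90
P(X=0 | obs) = 1/18 / 17/90 = 5/17
P(X=1 | obs) = 2/15 / 17/90 = 12/17

P(X = 1 | obs) = 12/17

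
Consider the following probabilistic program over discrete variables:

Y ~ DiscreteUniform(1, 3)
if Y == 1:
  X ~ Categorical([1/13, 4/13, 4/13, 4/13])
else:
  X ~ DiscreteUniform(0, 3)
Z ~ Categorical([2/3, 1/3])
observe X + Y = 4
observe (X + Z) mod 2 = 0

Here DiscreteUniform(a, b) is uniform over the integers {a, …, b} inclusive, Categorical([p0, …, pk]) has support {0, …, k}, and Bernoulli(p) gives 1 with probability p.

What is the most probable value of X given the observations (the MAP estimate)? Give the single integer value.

argmax_v P(X = v | obs) = 2

Enumerate traces; 3 have nonzero weight after conditioning:
  (Y=1, X=3, Z=1) weight 4/117
  (Y=2, X=2, Z=0) weight 1/18
  (Y=3, X=1, Z=1) weight 1/36
Group by X:
  weight(X=1) = 1/36
  weight(X=2) = 1/18
  weight(X=3) = 4/117
Total weight = 1/36 + 1/18 + 4/117 = 55/468
P(X=1 | obs) = 1/36 / 55/468 = 13/55
P(X=2 | obs) = 1/18 / 55/468 = 26/55
P(X=3 | obs) = 4/117 / 55/468 = 16/55
argmax = 2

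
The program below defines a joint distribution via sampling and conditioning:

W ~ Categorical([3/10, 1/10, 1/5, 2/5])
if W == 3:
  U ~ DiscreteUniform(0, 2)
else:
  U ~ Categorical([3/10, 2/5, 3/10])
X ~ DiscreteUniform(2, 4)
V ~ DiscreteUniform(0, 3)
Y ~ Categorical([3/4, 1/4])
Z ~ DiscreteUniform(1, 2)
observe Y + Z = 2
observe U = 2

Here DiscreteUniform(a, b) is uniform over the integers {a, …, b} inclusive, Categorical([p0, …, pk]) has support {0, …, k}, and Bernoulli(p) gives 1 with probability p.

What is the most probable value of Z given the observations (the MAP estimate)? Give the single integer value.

argmax_v P(Z = v | obs) = 2

Enumerate traces; 96 have nonzero weight after conditioning:
  (W=0, U=2, X=2, V=0, Y=0, Z=2) weight 9/3200
  (W=0, U=2, X=2, V=0, Y=1, Z=1) weight 3/3200
  (W=0, U=2, X=2, V=1, Y=0, Z=2) weight 9/3200
  (W=0, U=2, X=2, V=1, Y=1, Z=1) weight 3/3200
  (W=0, U=2, X=2, V=2, Y=0, Z=2) weight 9/3200
  (W=0, U=2, X=2, V=2, Y=1, Z=1) weight 3/3200
  (W=0, U=2, X=2, V=3, Y=0, Z=2) weight 9/3200
  (W=0, U=2, X=2, V=3, Y=1, Z=1) weight 3/3200
  … 88 more
Group by Z:
  weight(Z=1) = 47/1200
  weight(Z=2) = 47/400
Total weight = 47/1200 + 47/400 = 47/300
P(Z=1 | obs) = 47/1200 / 47/300 = 1/4
P(Z=2 | obs) = 47/400 / 47/300 = 3/4
argmax = 2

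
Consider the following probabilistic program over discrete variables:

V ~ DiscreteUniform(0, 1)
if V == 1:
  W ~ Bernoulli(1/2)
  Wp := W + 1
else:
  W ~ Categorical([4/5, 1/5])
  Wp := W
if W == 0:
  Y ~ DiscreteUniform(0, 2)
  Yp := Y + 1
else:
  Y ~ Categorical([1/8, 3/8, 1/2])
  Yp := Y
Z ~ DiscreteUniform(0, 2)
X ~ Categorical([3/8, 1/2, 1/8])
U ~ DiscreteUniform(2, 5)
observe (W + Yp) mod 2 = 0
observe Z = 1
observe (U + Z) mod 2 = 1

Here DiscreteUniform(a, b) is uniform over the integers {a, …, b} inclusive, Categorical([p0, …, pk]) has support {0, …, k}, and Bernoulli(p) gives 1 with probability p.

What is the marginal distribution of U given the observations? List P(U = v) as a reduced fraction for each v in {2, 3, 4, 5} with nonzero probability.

P(U=2) = 1/2, P(U=4) = 1/2

Enumerate traces; 24 have nonzero weight after conditioning:
  (V=0, W=0, Y=1, Z=1, X=0, U=2) weight 1/240
  (V=0, W=0, Y=1, Z=1, X=0, U=4) weight 1/240
  (V=0, W=0, Y=1, Z=1, X=1, U=2) weight 1/180
  (V=0, W=0, Y=1, Z=1, X=1, U=4) weight 1/180
  (V=0, W=0, Y=1, Z=1, X=2, U=2) weight 1/720
  (V=0, W=0, Y=1, Z=1, X=2, U=4) weight 1/720
  (V=0, W=1, Y=1, Z=1, X=0, U=2) weight 3/2560
  (V=0, W=1, Y=1, Z=1, X=0, U=4) weight 3/2560
  … 16 more
Group by U:
  weight(U=2) = 167/5760
  weight(U=4) = 167/5760
Total weight = 167/5760 + 167/5760 = 167/2880
P(U=2 | obs) = 167/5760 / 167/2880 = 1/2
P(U=4 | obs) = 167/5760 / 167/2880 = 1/2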